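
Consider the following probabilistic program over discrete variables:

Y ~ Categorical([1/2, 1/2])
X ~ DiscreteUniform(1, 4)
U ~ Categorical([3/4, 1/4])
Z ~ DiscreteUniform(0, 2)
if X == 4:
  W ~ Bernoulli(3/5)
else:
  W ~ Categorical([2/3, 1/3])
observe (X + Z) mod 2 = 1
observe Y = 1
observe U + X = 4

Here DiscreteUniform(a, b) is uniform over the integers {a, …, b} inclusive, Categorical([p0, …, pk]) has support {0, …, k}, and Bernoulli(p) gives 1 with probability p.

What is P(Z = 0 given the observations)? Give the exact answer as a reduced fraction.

P(Z = 0 | obs) = 1/5

Enumerate traces; 6 have nonzero weight after conditioning:
  (Y=1, X=3, U=1, Z=0, W=0) weight 1/144
  (Y=1, X=3, U=1, Z=0, W=1) weight 1/288
  (Y=1, X=3, U=1, Z=2, W=0) weight 1/144
  (Y=1, X=3, U=1, Z=2, W=1) weight 1/288
  (Y=1, X=4, U=0, Z=1, W=0) weight 1/80
  (Y=1, X=4, U=0, Z=1, W=1) weight 3/160
Group by Z:
  weight(Z=0) = 1/96
  weight(Z=1) = 1/32
  weight(Z=2) = 1/96
Total weight = 1/96 + 1/32 + 1/96 = 5/96
P(Z=0 | obs) = 1/96 / 5/96 = 1/5
P(Z=1 | obs) = 1/32 / 5/96 = 3/5
P(Z=2 | obs) = 1/96 / 5/96 = 1/5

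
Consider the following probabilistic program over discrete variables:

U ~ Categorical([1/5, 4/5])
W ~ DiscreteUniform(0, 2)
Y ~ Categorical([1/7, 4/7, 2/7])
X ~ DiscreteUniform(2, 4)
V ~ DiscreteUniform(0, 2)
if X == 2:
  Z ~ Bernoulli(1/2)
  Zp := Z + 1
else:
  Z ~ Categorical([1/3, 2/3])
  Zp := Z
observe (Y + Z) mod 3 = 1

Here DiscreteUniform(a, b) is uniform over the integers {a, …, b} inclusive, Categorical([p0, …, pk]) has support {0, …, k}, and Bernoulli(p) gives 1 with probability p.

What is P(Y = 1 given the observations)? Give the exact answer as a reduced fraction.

P(Y = 1 | obs) = 28/39

Enumerate traces; 108 have nonzero weight after conditioning:
  (U=0, W=0, Y=0, X=2, V=0, Z=1) weight 1/1890
  (U=0, W=0, Y=0, X=2, V=1, Z=1) weight 1/1890
  (U=0, W=0, Y=0, X=2, V=2, Z=1) weight 1/1890
  (U=0, W=0, Y=0, X=3, V=0, Z=1) weight 2/2835
  (U=0, W=0, Y=0, X=3, V=1, Z=1) weight 2/2835
  (U=0, W=0, Y=0, X=3, V=2, Z=1) weight 2/2835
  (U=0, W=0, Y=0, X=4, V=0, Z=1) weight 2/2835
  (U=0, W=0, Y=0, X=4, V=1, Z=1) weight 2/2835
  (U=0, W=0, Y=1, X=2, V=0, Z=0) weight 2/945
  … 99 more
Group by Y:
  weight(Y=0) = 11/126
  weight(Y=1) = 2/9
Total weight = 11/126 + 2/9 = 13/42
P(Y=0 | obs) = 11/126 / 13/42 = 11/39
P(Y=1 | obs) = 2/9 / 13/42 = 28/39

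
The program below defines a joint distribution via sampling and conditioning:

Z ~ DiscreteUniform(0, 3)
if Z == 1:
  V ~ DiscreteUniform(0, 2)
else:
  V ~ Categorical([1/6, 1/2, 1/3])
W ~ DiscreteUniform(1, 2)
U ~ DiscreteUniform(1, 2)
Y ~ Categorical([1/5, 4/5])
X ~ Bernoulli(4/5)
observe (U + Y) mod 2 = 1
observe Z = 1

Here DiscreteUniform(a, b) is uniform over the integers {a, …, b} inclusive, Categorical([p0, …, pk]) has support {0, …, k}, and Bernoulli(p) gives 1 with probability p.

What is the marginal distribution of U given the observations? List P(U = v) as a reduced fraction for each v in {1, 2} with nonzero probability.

P(U=1) = 1/5, P(U=2) = 4/5

Enumerate traces; 24 have nonzero weight after conditioning:
  (Z=1, V=0, W=1, U=1, Y=0, X=0) weight 1/1200
  (Z=1, V=0, W=1, U=1, Y=0, X=1) weight 1/300
  (Z=1, V=0, W=1, U=2, Y=1, X=0) weight 1/300
  (Z=1, V=0, W=1, U=2, Y=1, X=1) weight 1/75
  (Z=1, V=0, W=2, U=1, Y=0, X=0) weight 1/1200
  (Z=1, V=0, W=2, U=1, Y=0, X=1) weight 1/300
  (Z=1, V=0, W=2, U=2, Y=1, X=0) weight 1/300
  (Z=1, V=0, W=2, U=2, Y=1, X=1) weight 1/75
  … 16 more
Group by U:
  weight(U=1) = 1/40
  weight(U=2) = 1/10
Total weight = 1/40 + 1/10 = 1/8
P(U=1 | obs) = 1/40 / 1/8 = 1/5
P(U=2 | obs) = 1/10 / 1/8 = 4/5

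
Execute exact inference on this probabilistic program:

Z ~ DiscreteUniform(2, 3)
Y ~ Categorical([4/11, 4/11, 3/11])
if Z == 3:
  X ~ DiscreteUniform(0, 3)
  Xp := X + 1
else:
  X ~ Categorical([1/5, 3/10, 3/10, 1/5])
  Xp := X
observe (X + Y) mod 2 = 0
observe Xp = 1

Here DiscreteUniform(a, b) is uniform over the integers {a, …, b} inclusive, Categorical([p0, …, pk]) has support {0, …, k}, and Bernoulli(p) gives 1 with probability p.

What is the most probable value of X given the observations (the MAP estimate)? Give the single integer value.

Enumerate traces; 3 have nonzero weight after conditioning:
  (Z=2, Y=1, X=1) weight 3/55
  (Z=3, Y=0, X=0) weight 1/22
  (Z=3, Y=2, X=0) weight 3/88
Group by X:
  weight(X=0) = 7/88
  weight(X=1) = 3/55
Total weight = 7/88 + 3/55 = 59/440
P(X=0 | obs) = 7/88 / 59/440 = 35/59
P(X=1 | obs) = 3/55 / 59/440 = 24/59
argmax = 0

argmax_v P(X = v | obs) = 0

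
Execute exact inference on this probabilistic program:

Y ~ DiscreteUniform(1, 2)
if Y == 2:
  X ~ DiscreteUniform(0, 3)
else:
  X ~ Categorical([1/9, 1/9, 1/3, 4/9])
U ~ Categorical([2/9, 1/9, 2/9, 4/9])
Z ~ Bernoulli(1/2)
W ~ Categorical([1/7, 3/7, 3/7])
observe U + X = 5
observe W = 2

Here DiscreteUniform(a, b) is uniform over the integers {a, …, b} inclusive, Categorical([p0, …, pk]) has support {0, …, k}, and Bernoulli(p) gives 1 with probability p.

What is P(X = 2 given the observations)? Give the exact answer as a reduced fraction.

P(X = 2 | obs) = 42/67

Enumerate traces; 8 have nonzero weight after conditioning:
  (Y=1, X=2, U=3, Z=0, W=2) weight 1/63
  (Y=1, X=2, U=3, Z=1, W=2) weight 1/63
  (Y=1, X=3, U=2, Z=0, W=2) weight 2/189
  (Y=1, X=3, U=2, Z=1, W=2) weight 2/189
  (Y=2, X=2, U=3, Z=0, W=2) weight 1/84
  (Y=2, X=2, U=3, Z=1, W=2) weight 1/84
  (Y=2, X=3, U=2, Z=0, W=2) weight 1/168
  (Y=2, X=3, U=2, Z=1, W=2) weight 1/168
Group by X:
  weight(X=2) = 1/18
  weight(X=3) = 25/756
Total weight = 1/18 + 25/756 = 67/756
P(X=2 | obs) = 1/18 / 67/756 = 42/67
P(X=3 | obs) = 25/756 / 67/756 = 25/67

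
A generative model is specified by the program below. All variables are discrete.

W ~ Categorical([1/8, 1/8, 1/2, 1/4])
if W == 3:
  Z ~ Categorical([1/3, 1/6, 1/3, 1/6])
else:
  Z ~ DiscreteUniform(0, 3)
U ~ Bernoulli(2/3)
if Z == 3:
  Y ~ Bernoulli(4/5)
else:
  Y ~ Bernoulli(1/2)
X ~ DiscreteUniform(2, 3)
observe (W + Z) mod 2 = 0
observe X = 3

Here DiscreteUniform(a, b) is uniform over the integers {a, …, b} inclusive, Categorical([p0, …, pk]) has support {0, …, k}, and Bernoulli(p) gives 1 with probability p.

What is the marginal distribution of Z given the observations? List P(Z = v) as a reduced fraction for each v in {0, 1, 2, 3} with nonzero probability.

Enumerate traces; 32 have nonzero weight after conditioning:
  (W=0, Z=0, U=0, Y=0, X=3) weight 1/384
  (W=0, Z=0, U=0, Y=1, X=3) weight 1/384
  (W=0, Z=0, U=1, Y=0, X=3) weight 1/192
  (W=0, Z=0, U=1, Y=1, X=3) weight 1/192
  (W=0, Z=2, U=0, Y=0, X=3) weight 1/384
  (W=0, Z=2, U=0, Y=1, X=3) weight 1/384
  (W=0, Z=2, U=1, Y=0, X=3) weight 1/192
  (W=0, Z=2, U=1, Y=1, X=3) weight 1/192
  (W=1, Z=1, U=0, Y=0, X=3) weight 1/384
  (W=1, Z=3, U=0, Y=0, X=3) weight 1/960
  … 22 more
Group by Z:
  weight(Z=0) = 5/64
  weight(Z=1) = 7/192
  weight(Z=2) = 5/64
  weight(Z=3) = 7/192
Total weight = 5/64 + 7/192 + 5/64 + 7/192 = 11/48
P(Z=0 | obs) = 5/64 / 11/48 = 15/44
P(Z=1 | obs) = 7/192 / 11/48 = 7/44
P(Z=2 | obs) = 5/64 / 11/48 = 15/44
P(Z=3 | obs) = 7/192 / 11/48 = 7/44

P(Z=0) = 15/44, P(Z=1) = 7/44, P(Z=2) = 15/44, P(Z=3) = 7/44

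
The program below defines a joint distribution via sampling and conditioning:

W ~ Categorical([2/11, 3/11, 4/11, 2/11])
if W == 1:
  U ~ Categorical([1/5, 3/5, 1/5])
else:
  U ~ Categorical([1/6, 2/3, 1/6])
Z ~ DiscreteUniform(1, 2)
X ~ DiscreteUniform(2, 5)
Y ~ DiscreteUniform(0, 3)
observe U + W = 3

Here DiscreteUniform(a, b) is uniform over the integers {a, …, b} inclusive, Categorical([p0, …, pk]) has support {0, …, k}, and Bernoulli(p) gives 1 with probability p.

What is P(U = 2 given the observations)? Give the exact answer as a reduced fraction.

P(U = 2 | obs) = 1/6

Enumerate traces; 96 have nonzero weight after conditioning:
  (W=1, U=2, Z=1, X=2, Y=0) weight 3/1760
  (W=1, U=2, Z=1, X=2, Y=1) weight 3/1760
  (W=1, U=2, Z=1, X=2, Y=2) weight 3/1760
  (W=1, U=2, Z=1, X=2, Y=3) weight 3/1760
  (W=1, U=2, Z=1, X=3, Y=0) weight 3/1760
  (W=1, U=2, Z=1, X=3, Y=1) weight 3/1760
  (W=1, U=2, Z=1, X=3, Y=2) weight 3/1760
  (W=1, U=2, Z=1, X=3, Y=3) weight 3/1760
  (W=2, U=1, Z=1, X=2, Y=0) weight 1/132
  (W=3, U=0, Z=1, X=2, Y=0) weight 1/1056
  … 86 more
Group by U:
  weight(U=0) = 1/33
  weight(U=1) = 8/33
  weight(U=2) = 3/55
Total weight = 1/33 + 8/33 + 3/55 = 18/55
P(U=0 | obs) = 1/33 / 18/55 = 5/54
P(U=1 | obs) = 8/33 / 18/55 = 20/27
P(U=2 | obs) = 3/55 / 18/55 = 1/6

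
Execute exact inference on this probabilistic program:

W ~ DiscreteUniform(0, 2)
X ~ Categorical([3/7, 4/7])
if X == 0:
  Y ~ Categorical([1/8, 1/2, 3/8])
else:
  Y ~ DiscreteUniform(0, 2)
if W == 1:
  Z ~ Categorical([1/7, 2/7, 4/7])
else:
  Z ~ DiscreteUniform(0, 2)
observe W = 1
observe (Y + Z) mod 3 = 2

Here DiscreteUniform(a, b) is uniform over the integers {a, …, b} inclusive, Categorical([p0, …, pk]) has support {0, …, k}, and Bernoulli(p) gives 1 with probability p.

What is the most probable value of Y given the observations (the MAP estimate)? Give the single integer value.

argmax_v P(Y = v | obs) = 0

Enumerate traces; 6 have nonzero weight after conditioning:
  (W=1, X=0, Y=0, Z=2) weight 1/98
  (W=1, X=0, Y=1, Z=1) weight 1/49
  (W=1, X=0, Y=2, Z=0) weight 3/392
  (W=1, X=1, Y=0, Z=2) weight 16/441
  (W=1, X=1, Y=1, Z=1) weight 8/441
  (W=1, X=1, Y=2, Z=0) weight 4/441
Group by Y:
  weight(Y=0) = 41/882
  weight(Y=1) = 17/441
  weight(Y=2) = 59/3528
Total weight = 41/882 + 17/441 + 59/3528 = 359/3528
P(Y=0 | obs) = 41/882 / 359/3528 = 164/359
P(Y=1 | obs) = 17/441 / 359/3528 = 136/359
P(Y=2 | obs) = 59/3528 / 359/3528 = 59/359
argmax = 0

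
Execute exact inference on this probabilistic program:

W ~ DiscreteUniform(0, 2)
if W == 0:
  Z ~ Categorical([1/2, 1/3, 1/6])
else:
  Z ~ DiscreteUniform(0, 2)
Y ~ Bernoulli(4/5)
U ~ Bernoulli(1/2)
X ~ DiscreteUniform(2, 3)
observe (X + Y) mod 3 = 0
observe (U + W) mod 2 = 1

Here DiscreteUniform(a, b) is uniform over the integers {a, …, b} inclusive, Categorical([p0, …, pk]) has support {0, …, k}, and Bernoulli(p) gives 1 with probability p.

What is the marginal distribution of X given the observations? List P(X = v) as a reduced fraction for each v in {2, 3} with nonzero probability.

P(X=2) = 4/5, P(X=3) = 1/5

Enumerate traces; 18 have nonzero weight after conditioning:
  (W=0, Z=0, Y=0, U=1, X=3) weight 1/120
  (W=0, Z=0, Y=1, U=1, X=2) weight 1/30
  (W=0, Z=1, Y=0, U=1, X=3) weight 1/180
  (W=0, Z=1, Y=1, U=1, X=2) weight 1/45
  (W=0, Z=2, Y=0, U=1, X=3) weight 1/360
  (W=0, Z=2, Y=1, U=1, X=2) weight 1/90
  (W=1, Z=0, Y=0, U=0, X=3) weight 1/180
  (W=1, Z=0, Y=1, U=0, X=2) weight 1/45
  … 10 more
Group by X:
  weight(X=2) = 1/5
  weight(X=3) = 1/20
Total weight = 1/5 + 1/20 = 1/4
P(X=2 | obs) = 1/5 / 1/4 = 4/5
P(X=3 | obs) = 1/20 / 1/4 = 1/5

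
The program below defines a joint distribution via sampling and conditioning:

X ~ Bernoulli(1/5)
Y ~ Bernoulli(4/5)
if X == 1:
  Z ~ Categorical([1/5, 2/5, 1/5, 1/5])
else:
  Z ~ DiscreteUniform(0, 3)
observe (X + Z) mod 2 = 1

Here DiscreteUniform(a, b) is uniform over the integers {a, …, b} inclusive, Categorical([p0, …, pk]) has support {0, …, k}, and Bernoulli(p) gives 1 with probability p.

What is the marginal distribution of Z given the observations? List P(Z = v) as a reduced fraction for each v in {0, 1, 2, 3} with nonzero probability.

Enumerate traces; 8 have nonzero weight after conditioning:
  (X=0, Y=0, Z=1) weight 1/25
  (X=0, Y=0, Z=3) weight 1/25
  (X=0, Y=1, Z=1) weight 4/25
  (X=0, Y=1, Z=3) weight 4/25
  (X=1, Y=0, Z=0) weight 1/125
  (X=1, Y=0, Z=2) weight 1/125
  (X=1, Y=1, Z=0) weight 4/125
  (X=1, Y=1, Z=2) weight 4/125
Group by Z:
  weight(Z=0) = 1/25
  weight(Z=1) = 1/5
  weight(Z=2) = 1/25
  weight(Z=3) = 1/5
Total weight = 1/25 + 1/5 + 1/25 + 1/5 = 12/25
P(Z=0 | obs) = 1/25 / 12/25 = 1/12
P(Z=1 | obs) = 1/5 / 12/25 = 5/12
P(Z=2 | obs) = 1/25 / 12/25 = 1/12
P(Z=3 | obs) = 1/5 / 12/25 = 5/12

P(Z=0) = 1/12, P(Z=1) = 5/12, P(Z=2) = 1/12, P(Z=3) = 5/12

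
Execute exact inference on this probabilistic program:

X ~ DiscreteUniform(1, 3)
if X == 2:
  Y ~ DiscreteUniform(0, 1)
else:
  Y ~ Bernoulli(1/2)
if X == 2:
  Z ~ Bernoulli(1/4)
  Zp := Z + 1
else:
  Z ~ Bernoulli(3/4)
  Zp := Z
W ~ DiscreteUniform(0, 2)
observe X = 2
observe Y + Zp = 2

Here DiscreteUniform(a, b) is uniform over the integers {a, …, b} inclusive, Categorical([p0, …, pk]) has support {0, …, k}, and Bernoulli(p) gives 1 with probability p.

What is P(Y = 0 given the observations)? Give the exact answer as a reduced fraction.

Enumerate traces; 6 have nonzero weight after conditioning:
  (X=2, Y=0, Z=1, W=0) weight 1/72
  (X=2, Y=0, Z=1, W=1) weight 1/72
  (X=2, Y=0, Z=1, W=2) weight 1/72
  (X=2, Y=1, Z=0, W=0) weight 1/24
  (X=2, Y=1, Z=0, W=1) weight 1/24
  (X=2, Y=1, Z=0, W=2) weight 1/24
Group by Y:
  weight(Y=0) = 1/24
  weight(Y=1) = 1/8
Total weight = 1/24 + 1/8 = 1/6
P(Y=0 | obs) = 1/24 / 1/6 = 1/4
P(Y=1 | obs) = 1/8 / 1/6 = 3/4

P(Y = 0 | obs) = 1/4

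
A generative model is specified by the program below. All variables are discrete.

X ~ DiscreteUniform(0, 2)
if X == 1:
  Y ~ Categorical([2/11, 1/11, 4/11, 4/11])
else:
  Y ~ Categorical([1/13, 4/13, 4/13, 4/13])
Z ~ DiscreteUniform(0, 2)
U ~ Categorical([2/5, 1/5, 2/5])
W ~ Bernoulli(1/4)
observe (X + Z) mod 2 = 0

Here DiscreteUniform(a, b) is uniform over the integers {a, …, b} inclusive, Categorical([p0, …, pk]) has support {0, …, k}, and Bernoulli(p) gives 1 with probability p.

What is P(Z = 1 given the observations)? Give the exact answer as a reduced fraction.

P(Z = 1 | obs) = 1/5

Enumerate traces; 120 have nonzero weight after conditioning:
  (X=0, Y=0, Z=0, U=0, W=0) weight 1/390
  (X=0, Y=0, Z=0, U=0, W=1) weight 1/1170
  (X=0, Y=0, Z=0, U=1, W=0) weight 1/780
  (X=0, Y=0, Z=0, U=1, W=1) weight 1/2340
  (X=0, Y=0, Z=0, U=2, W=0) weight 1/390
  (X=0, Y=0, Z=0, U=2, W=1) weight 1/1170
  (X=0, Y=0, Z=2, U=0, W=0) weight 1/390
  (X=0, Y=0, Z=2, U=0, W=1) weight 1/1170
  (X=1, Y=0, Z=1, U=0, W=0) weight 1/165
  … 111 more
Group by Z:
  weight(Z=0) = 2/9
  weight(Z=1) = 1/9
  weight(Z=2) = 2/9
Total weight = 2/9 + 1/9 + 2/9 = 5/9
P(Z=0 | obs) = 2/9 / 5/9 = 2/5
P(Z=1 | obs) = 1/9 / 5/9 = 1/5
P(Z=2 | obs) = 2/9 / 5/9 = 2/5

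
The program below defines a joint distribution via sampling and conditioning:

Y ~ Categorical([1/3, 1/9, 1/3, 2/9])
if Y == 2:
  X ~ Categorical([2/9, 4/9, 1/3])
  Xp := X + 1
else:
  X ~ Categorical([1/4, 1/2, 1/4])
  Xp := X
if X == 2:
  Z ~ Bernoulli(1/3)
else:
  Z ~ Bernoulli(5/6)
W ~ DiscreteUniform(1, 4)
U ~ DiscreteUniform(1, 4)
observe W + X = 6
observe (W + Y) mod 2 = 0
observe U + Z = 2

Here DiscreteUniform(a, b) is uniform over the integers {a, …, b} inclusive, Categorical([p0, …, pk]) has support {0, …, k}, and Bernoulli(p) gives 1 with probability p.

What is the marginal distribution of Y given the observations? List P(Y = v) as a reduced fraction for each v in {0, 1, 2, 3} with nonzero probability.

P(Y=0) = 3/7, P(Y=2) = 4/7

Enumerate traces; 4 have nonzero weight after conditioning:
  (Y=0, X=2, Z=0, W=4, U=2) weight 1/288
  (Y=0, X=2, Z=1, W=4, U=1) weight 1/576
  (Y=2, X=2, Z=0, W=4, U=2) weight 1/216
  (Y=2, X=2, Z=1, W=4, U=1) weight 1/432
Group by Y:
  weight(Y=0) = 1/192
  weight(Y=2) = 1/144
Total weight = 1/192 + 1/144 = 7/576
P(Y=0 | obs) = 1/192 / 7/576 = 3/7
P(Y=2 | obs) = 1/144 / 7/576 = 4/7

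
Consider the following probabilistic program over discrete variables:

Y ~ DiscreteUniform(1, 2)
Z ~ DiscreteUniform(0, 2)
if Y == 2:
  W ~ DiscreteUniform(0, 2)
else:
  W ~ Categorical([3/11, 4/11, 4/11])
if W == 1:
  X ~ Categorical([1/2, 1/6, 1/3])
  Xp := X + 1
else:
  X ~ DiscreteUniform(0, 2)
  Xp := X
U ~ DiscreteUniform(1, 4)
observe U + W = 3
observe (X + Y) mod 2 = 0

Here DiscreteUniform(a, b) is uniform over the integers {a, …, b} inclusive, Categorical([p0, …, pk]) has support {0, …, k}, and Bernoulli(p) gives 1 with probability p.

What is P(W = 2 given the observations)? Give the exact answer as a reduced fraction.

Enumerate traces; 27 have nonzero weight after conditioning:
  (Y=1, Z=0, W=0, X=1, U=3) weight 1/264
  (Y=1, Z=0, W=1, X=1, U=2) weight 1/396
  (Y=1, Z=0, W=2, X=1, U=1) weight 1/198
  (Y=1, Z=1, W=0, X=1, U=3) weight 1/264
  (Y=1, Z=1, W=1, X=1, U=2) weight 1/396
  (Y=1, Z=1, W=2, X=1, U=1) weight 1/198
  (Y=1, Z=2, W=0, X=1, U=3) weight 1/264
  (Y=1, Z=2, W=1, X=1, U=2) weight 1/396
  … 19 more
Group by W:
  weight(W=0) = 31/792
  weight(W=1) = 67/1584
  weight(W=2) = 17/396
Total weight = 31/792 + 67/1584 + 17/396 = 197/1584
P(W=0 | obs) = 31/792 / 197/1584 = 62/197
P(W=1 | obs) = 67/1584 / 197/1584 = 67/197
P(W=2 | obs) = 17/396 / 197/1584 = 68/197

P(W = 2 | obs) = 68/197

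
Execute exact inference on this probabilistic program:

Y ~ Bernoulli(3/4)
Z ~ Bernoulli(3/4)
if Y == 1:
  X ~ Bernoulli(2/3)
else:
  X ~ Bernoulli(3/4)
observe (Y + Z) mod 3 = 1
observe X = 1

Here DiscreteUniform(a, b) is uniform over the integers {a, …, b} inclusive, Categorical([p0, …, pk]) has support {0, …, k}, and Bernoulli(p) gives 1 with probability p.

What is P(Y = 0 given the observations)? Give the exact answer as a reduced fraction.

P(Y = 0 | obs) = 9/17

Enumerate traces; 2 have nonzero weight after conditioning:
  (Y=0, Z=1, X=1) weight 9/64
  (Y=1, Z=0, X=1) weight 1/8
Group by Y:
  weight(Y=0) = 9/64
  weight(Y=1) = 1/8
Total weight = 9/64 + 1/8 = 17/64
P(Y=0 | obs) = 9/64 / 17/64 = 9/17
P(Y=1 | obs) = 1/8 / 17/64 = 8/17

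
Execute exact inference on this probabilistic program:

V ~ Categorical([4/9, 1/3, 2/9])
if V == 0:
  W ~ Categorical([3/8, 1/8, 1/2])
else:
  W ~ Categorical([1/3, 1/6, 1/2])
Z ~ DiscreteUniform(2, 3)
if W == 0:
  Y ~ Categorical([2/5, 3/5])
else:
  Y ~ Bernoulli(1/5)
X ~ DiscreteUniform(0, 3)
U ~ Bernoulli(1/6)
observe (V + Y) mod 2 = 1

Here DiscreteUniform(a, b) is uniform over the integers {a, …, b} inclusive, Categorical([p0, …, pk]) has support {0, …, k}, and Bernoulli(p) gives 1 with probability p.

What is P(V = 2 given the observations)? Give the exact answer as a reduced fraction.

Enumerate traces; 144 have nonzero weight after conditioning:
  (V=0, W=0, Z=2, Y=1, X=0, U=0) weight 1/96
  (V=0, W=0, Z=2, Y=1, X=0, U=1) weight 1/480
  (V=0, W=0, Z=2, Y=1, X=1, U=0) weight 1/96
  (V=0, W=0, Z=2, Y=1, X=1, U=1) weight 1/480
  (V=0, W=0, Z=2, Y=1, X=2, U=0) weight 1/96
  (V=0, W=0, Z=2, Y=1, X=2, U=1) weight 1/480
  (V=0, W=0, Z=2, Y=1, X=3, U=0) weight 1/96
  (V=0, W=0, Z=2, Y=1, X=3, U=1) weight 1/480
  (V=1, W=0, Z=2, Y=0, X=0, U=0) weight 1/216
  (V=2, W=0, Z=2, Y=1, X=0, U=0) weight 1/216
  … 134 more
Group by V:
  weight(V=0) = 7/45
  weight(V=1) = 2/9
  weight(V=2) = 2/27
Total weight = 7/45 + 2/9 + 2/27 = 61/135
P(V=0 | obs) = 7/45 / 61/135 = 21/61
P(V=1 | obs) = 2/9 / 61/135 = 30/61
P(V=2 | obs) = 2/27 / 61/135 = 10/61

P(V = 2 | obs) = 10/61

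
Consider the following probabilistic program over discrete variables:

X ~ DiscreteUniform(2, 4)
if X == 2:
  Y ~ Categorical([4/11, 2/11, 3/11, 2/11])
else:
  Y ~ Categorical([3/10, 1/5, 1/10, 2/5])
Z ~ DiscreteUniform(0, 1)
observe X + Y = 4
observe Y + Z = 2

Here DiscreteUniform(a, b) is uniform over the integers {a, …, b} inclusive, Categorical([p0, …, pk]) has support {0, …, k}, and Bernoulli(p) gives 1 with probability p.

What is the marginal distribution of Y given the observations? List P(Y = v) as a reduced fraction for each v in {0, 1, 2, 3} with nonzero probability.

P(Y=1) = 11/26, P(Y=2) = 15/26

Enumerate traces; 2 have nonzero weight after conditioning:
  (X=2, Y=2, Z=0) weight 1/22
  (X=3, Y=1, Z=1) weight 1/30
Group by Y:
  weight(Y=1) = 1/30
  weight(Y=2) = 1/22
Total weight = 1/30 + 1/22 = 13/165
P(Y=1 | obs) = 1/30 / 13/165 = 11/26
P(Y=2 | obs) = 1/22 / 13/165 = 15/26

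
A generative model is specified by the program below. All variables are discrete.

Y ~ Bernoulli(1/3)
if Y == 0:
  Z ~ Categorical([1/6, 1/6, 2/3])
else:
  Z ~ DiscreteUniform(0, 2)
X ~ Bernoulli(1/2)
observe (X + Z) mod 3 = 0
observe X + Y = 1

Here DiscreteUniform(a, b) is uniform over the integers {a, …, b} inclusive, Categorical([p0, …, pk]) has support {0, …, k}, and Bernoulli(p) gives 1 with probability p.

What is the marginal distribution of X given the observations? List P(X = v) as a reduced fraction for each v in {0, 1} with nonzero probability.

P(X=0) = 1/5, P(X=1) = 4/5

Enumerate traces; 2 have nonzero weight after conditioning:
  (Y=0, Z=2, X=1) weight 2/9
  (Y=1, Z=0, X=0) weight 1/18
Group by X:
  weight(X=0) = 1/18
  weight(X=1) = 2/9
Total weight = 1/18 + 2/9 = 5/18
P(X=0 | obs) = 1/18 / 5/18 = 1/5
P(X=1 | obs) = 2/9 / 5/18 = 4/5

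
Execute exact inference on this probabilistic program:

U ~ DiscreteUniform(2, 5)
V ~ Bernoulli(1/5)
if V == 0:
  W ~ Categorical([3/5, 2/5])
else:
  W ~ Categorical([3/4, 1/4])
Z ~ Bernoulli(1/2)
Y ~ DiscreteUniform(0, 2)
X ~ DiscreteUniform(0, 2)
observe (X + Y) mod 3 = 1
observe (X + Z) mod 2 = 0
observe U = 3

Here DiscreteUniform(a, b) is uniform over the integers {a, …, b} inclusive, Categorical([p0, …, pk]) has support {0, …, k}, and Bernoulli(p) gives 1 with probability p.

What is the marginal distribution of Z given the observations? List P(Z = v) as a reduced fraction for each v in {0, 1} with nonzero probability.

Enumerate traces; 12 have nonzero weight after conditioning:
  (U=3, V=0, W=0, Z=0, Y=1, X=0) weight 1/150
  (U=3, V=0, W=0, Z=0, Y=2, X=2) weight 1/150
  (U=3, V=0, W=0, Z=1, Y=0, X=1) weight 1/150
  (U=3, V=0, W=1, Z=0, Y=1, X=0) weight 1/225
  (U=3, V=0, W=1, Z=0, Y=2, X=2) weight 1/225
  (U=3, V=0, W=1, Z=1, Y=0, X=1) weight 1/225
  (U=3, V=1, W=0, Z=0, Y=1, X=0) weight 1/480
  (U=3, V=1, W=0, Z=0, Y=2, X=2) weight 1/480
  … 4 more
Group by Z:
  weight(Z=0) = 1/36
  weight(Z=1) = 1/72
Total weight = 1/36 + 1/72 = 1/24
P(Z=0 | obs) = 1/36 / 1/24 = 2/3
P(Z=1 | obs) = 1/72 / 1/24 = 1/3

P(Z=0) = 2/3, P(Z=1) = 1/3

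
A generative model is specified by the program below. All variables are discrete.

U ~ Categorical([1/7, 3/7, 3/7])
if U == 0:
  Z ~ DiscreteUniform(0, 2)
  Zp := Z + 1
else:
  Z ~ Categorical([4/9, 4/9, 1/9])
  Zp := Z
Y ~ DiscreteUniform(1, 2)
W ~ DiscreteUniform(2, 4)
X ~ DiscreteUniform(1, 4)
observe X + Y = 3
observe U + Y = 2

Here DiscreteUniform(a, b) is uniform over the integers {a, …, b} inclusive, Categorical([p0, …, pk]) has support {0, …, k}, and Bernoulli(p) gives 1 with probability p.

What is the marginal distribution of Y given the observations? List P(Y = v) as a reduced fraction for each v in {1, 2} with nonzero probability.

Enumerate traces; 18 have nonzero weight after conditioning:
  (U=0, Z=0, Y=2, W=2, X=1) weight 1/504
  (U=0, Z=0, Y=2, W=3, X=1) weight 1/504
  (U=0, Z=0, Y=2, W=4, X=1) weight 1/504
  (U=0, Z=1, Y=2, W=2, X=1) weight 1/504
  (U=0, Z=1, Y=2, W=3, X=1) weight 1/504
  (U=0, Z=1, Y=2, W=4, X=1) weight 1/504
  (U=0, Z=2, Y=2, W=2, X=1) weight 1/504
  (U=0, Z=2, Y=2, W=3, X=1) weight 1/504
  (U=1, Z=0, Y=1, W=2, X=2) weight 1/126
  … 9 more
Group by Y:
  weight(Y=1) = 3/56
  weight(Y=2) = 1/56
Total weight = 3/56 + 1/56 = 1/14
P(Y=1 | obs) = 3/56 / 1/14 = 3/4
P(Y=2 | obs) = 1/56 / 1/14 = 1/4

P(Y=1) = 3/4, P(Y=2) = 1/4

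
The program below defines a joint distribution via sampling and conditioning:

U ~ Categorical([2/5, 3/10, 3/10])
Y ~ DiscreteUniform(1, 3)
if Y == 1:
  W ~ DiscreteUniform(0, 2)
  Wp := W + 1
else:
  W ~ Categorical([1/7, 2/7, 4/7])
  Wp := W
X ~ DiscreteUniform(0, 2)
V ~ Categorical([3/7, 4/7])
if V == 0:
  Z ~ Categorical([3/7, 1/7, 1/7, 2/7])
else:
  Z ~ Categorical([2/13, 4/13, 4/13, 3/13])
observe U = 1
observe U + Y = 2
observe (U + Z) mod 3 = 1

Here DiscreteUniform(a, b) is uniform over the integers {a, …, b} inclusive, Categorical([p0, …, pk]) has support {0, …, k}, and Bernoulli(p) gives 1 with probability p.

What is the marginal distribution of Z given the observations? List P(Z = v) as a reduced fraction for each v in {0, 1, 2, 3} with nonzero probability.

Enumerate traces; 36 have nonzero weight after conditioning:
  (U=1, Y=1, W=0, X=0, V=0, Z=0) weight 1/490
  (U=1, Y=1, W=0, X=0, V=0, Z=3) weight 1/735
  (U=1, Y=1, W=0, X=0, V=1, Z=0) weight 4/4095
  (U=1, Y=1, W=0, X=0, V=1, Z=3) weight 2/1365
  (U=1, Y=1, W=0, X=1, V=0, Z=0) weight 1/490
  (U=1, Y=1, W=0, X=1, V=0, Z=3) weight 1/735
  (U=1, Y=1, W=0, X=1, V=1, Z=0) weight 4/4095
  (U=1, Y=1, W=0, X=1, V=1, Z=3) weight 2/1365
  … 28 more
Group by Z:
  weight(Z=0) = 173/6370
  weight(Z=3) = 81/3185
Total weight = 173/6370 + 81/3185 = 67/1274
P(Z=0 | obs) = 173/6370 / 67/1274 = 173/335
P(Z=3 | obs) = 81/3185 / 67/1274 = 162/335

P(Z=0) = 173/335, P(Z=3) = 162/335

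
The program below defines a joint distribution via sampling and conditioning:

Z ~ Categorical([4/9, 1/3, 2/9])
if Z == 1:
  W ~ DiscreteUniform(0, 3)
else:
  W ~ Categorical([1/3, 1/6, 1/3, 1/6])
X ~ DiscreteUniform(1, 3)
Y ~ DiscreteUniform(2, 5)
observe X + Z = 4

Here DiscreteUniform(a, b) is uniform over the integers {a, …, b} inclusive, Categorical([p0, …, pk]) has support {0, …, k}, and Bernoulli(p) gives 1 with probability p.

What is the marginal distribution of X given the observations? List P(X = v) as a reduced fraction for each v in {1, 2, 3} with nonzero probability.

Enumerate traces; 32 have nonzero weight after conditioning:
  (Z=1, W=0, X=3, Y=2) weight 1/144
  (Z=1, W=0, X=3, Y=3) weight 1/144
  (Z=1, W=0, X=3, Y=4) weight 1/144
  (Z=1, W=0, X=3, Y=5) weight 1/144
  (Z=1, W=1, X=3, Y=2) weight 1/144
  (Z=1, W=1, X=3, Y=3) weight 1/144
  (Z=1, W=1, X=3, Y=4) weight 1/144
  (Z=1, W=1, X=3, Y=5) weight 1/144
  (Z=2, W=0, X=2, Y=2) weight 1/162
  … 23 more
Group by X:
  weight(X=2) = 2/27
  weight(X=3) = 1/9
Total weight = 2/27 + 1/9 = 5/27
P(X=2 | obs) = 2/27 / 5/27 = 2/5
P(X=3 | obs) = 1/9 / 5/27 = 3/5

P(X=2) = 2/5, P(X=3) = 3/5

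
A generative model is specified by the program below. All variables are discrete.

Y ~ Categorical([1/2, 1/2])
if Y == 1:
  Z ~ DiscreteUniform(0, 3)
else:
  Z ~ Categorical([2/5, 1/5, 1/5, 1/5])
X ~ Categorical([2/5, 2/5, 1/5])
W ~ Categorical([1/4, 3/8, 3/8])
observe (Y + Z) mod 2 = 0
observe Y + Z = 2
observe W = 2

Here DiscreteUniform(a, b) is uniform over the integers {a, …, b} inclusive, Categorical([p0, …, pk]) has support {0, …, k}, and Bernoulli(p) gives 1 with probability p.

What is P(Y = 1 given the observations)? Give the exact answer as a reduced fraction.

Enumerate traces; 6 have nonzero weight after conditioning:
  (Y=0, Z=2, X=0, W=2) weight 3/200
  (Y=0, Z=2, X=1, W=2) weight 3/200
  (Y=0, Z=2, X=2, W=2) weight 3/400
  (Y=1, Z=1, X=0, W=2) weight 3/160
  (Y=1, Z=1, X=1, W=2) weight 3/160
  (Y=1, Z=1, X=2, W=2) weight 3/320
Group by Y:
  weight(Y=0) = 3/80
  weight(Y=1) = 3/64
Total weight = 3/80 + 3/64 = 27/320
P(Y=0 | obs) = 3/80 / 27/320 = 4/9
P(Y=1 | obs) = 3/64 / 27/320 = 5/9

P(Y = 1 | obs) = 5/9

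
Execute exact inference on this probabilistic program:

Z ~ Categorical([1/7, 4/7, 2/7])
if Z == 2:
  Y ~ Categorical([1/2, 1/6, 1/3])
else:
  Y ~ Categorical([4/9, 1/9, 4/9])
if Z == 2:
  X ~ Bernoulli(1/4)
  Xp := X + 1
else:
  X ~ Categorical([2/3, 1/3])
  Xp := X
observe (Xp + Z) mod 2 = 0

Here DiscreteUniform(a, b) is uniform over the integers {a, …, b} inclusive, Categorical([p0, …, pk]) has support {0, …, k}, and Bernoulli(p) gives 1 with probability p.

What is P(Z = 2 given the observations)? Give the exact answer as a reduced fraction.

P(Z = 2 | obs) = 1/5

Enumerate traces; 9 have nonzero weight after conditioning:
  (Z=0, Y=0, X=0) weight 8/189
  (Z=0, Y=1, X=0) weight 2/189
  (Z=0, Y=2, X=0) weight 8/189
  (Z=1, Y=0, X=1) weight 16/189
  (Z=1, Y=1, X=1) weight 4/189
  (Z=1, Y=2, X=1) weight 16/189
  (Z=2, Y=0, X=1) weight 1/28
  (Z=2, Y=1, X=1) weight 1/84
  … 1 more
Group by Z:
  weight(Z=0) = 2/21
  weight(Z=1) = 4/21
  weight(Z=2) = 1/14
Total weight = 2/21 + 4/21 + 1/14 = 5/14
P(Z=0 | obs) = 2/21 / 5/14 = 4/15
P(Z=1 | obs) = 4/21 / 5/14 = 8/15
P(Z=2 | obs) = 1/14 / 5/14 = 1/5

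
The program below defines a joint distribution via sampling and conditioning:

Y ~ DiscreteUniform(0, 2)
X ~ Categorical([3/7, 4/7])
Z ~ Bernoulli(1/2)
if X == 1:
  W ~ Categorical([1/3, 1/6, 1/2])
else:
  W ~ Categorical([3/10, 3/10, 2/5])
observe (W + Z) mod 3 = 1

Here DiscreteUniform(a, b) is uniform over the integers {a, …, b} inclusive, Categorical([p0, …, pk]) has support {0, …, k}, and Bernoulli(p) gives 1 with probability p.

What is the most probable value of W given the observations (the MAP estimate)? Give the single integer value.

Enumerate traces; 12 have nonzero weight after conditioning:
  (Y=0, X=0, Z=0, W=1) weight 3/140
  (Y=0, X=0, Z=1, W=0) weight 3/140
  (Y=0, X=1, Z=0, W=1) weight 1/63
  (Y=0, X=1, Z=1, W=0) weight 2/63
  (Y=1, X=0, Z=0, W=1) weight 3/140
  (Y=1, X=0, Z=1, W=0) weight 3/140
  (Y=1, X=1, Z=0, W=1) weight 1/63
  (Y=1, X=1, Z=1, W=0) weight 2/63
  … 4 more
Group by W:
  weight(W=0) = 67/420
  weight(W=1) = 47/420
Total weight = 67/420 + 47/420 = 19/70
P(W=0 | obs) = 67/420 / 19/70 = 67/114
P(W=1 | obs) = 47/420 / 19/70 = 47/114
argmax = 0

argmax_v P(W = v | obs) = 0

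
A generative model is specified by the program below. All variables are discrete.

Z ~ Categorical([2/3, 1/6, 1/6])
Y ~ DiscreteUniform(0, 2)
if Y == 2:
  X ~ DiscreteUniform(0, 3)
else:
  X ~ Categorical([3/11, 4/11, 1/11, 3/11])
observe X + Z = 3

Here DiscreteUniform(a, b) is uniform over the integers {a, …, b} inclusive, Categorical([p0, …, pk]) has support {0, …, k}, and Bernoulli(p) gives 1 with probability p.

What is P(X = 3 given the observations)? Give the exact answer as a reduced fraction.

Enumerate traces; 9 have nonzero weight after conditioning:
  (Z=0, Y=0, X=3) weight 2/33
  (Z=0, Y=1, X=3) weight 2/33
  (Z=0, Y=2, X=3) weight 1/18
  (Z=1, Y=0, X=2) weight 1/198
  (Z=1, Y=1, X=2) weight 1/198
  (Z=1, Y=2, X=2) weight 1/72
  (Z=2, Y=0, X=1) weight 2/99
  (Z=2, Y=1, X=1) weight 2/99
  … 1 more
Group by X:
  weight(X=1) = 43/792
  weight(X=2) = 19/792
  weight(X=3) = 35/198
Total weight = 43/792 + 19/792 + 35/198 = 101/396
P(X=1 | obs) = 43/792 / 101/396 = 43/202
P(X=2 | obs) = 19/792 / 101/396 = 19/202
P(X=3 | obs) = 35/198 / 101/396 = 70/101

P(X = 3 | obs) = 70/101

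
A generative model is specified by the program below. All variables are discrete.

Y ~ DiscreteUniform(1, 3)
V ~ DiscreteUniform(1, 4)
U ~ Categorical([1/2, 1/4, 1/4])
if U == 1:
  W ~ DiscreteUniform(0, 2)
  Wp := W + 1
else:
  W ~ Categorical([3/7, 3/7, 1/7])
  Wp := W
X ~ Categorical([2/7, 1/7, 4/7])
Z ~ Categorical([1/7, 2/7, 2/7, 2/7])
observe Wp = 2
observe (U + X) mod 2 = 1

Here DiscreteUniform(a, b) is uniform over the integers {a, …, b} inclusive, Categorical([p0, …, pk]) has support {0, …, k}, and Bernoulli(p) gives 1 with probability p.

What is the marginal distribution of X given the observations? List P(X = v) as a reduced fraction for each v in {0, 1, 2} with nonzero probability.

P(X=0) = 14/51, P(X=1) = 3/17, P(X=2) = 28/51

Enumerate traces; 192 have nonzero weight after conditioning:
  (Y=1, V=1, U=0, W=2, X=1, Z=0) weight 1/8232
  (Y=1, V=1, U=0, W=2, X=1, Z=1) weight 1/4116
  (Y=1, V=1, U=0, W=2, X=1, Z=2) weight 1/4116
  (Y=1, V=1, U=0, W=2, X=1, Z=3) weight 1/4116
  (Y=1, V=1, U=1, W=1, X=0, Z=0) weight 1/3528
  (Y=1, V=1, U=1, W=1, X=0, Z=1) weight 1/1764
  (Y=1, V=1, U=1, W=1, X=0, Z=2) weight 1/1764
  (Y=1, V=1, U=1, W=1, X=0, Z=3) weight 1/1764
  (Y=1, V=1, U=1, W=1, X=2, Z=0) weight 1/1764
  … 183 more
Group by X:
  weight(X=0) = 1/42
  weight(X=1) = 3/196
  weight(X=2) = 1/21
Total weight = 1/42 + 3/196 + 1/21 = 17/196
P(X=0 | obs) = 1/42 / 17/196 = 14/51
P(X=1 | obs) = 3/196 / 17/196 = 3/17
P(X=2 | obs) = 1/21 / 17/196 = 28/51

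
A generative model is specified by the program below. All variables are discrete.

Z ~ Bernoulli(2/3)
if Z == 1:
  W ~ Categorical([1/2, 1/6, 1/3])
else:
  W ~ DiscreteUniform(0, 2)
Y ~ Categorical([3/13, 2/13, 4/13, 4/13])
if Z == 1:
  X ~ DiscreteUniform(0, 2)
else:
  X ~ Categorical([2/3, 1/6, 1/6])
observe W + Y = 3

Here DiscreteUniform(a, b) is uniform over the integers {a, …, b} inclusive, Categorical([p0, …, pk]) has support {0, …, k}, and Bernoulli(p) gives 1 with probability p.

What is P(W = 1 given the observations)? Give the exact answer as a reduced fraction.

P(W = 1 | obs) = 4/15

Enumerate traces; 18 have nonzero weight after conditioning:
  (Z=0, W=0, Y=3, X=0) weight 8/351
  (Z=0, W=0, Y=3, X=1) weight 2/351
  (Z=0, W=0, Y=3, X=2) weight 2/351
  (Z=0, W=1, Y=2, X=0) weight 8/351
  (Z=0, W=1, Y=2, X=1) weight 2/351
  (Z=0, W=1, Y=2, X=2) weight 2/351
  (Z=0, W=2, Y=1, X=0) weight 4/351
  (Z=0, W=2, Y=1, X=1) weight 1/351
  … 10 more
Group by W:
  weight(W=0) = 16/117
  weight(W=1) = 8/117
  weight(W=2) = 2/39
Total weight = 16/117 + 8/117 + 2/39 = 10/39
P(W=0 | obs) = 16/117 / 10/39 = 8/15
P(W=1 | obs) = 8/117 / 10/39 = 4/15
P(W=2 | obs) = 2/39 / 10/39 = 1/5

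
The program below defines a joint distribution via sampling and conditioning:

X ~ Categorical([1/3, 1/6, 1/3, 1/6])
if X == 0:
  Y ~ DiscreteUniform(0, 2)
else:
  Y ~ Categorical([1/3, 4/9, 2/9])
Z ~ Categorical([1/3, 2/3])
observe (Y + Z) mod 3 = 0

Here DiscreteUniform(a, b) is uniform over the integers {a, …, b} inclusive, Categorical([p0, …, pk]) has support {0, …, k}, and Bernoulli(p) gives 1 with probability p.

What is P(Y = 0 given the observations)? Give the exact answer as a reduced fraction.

Enumerate traces; 8 have nonzero weight after conditioning:
  (X=0, Y=0, Z=0) weight 1/27
  (X=0, Y=2, Z=1) weight 2/27
  (X=1, Y=0, Z=0) weight 1/54
  (X=1, Y=2, Z=1) weight 2/81
  (X=2, Y=0, Z=0) weight 1/27
  (X=2, Y=2, Z=1) weight 4/81
  (X=3, Y=0, Z=0) weight 1/54
  (X=3, Y=2, Z=1) weight 2/81
Group by Y:
  weight(Y=0) = 1/9
  weight(Y=2) = 14/81
Total weight = 1/9 + 14/81 = 23/81
P(Y=0 | obs) = 1/9 / 23/81 = 9/23
P(Y=2 | obs) = 14/81 / 23/81 = 14/23

P(Y = 0 | obs) = 9/23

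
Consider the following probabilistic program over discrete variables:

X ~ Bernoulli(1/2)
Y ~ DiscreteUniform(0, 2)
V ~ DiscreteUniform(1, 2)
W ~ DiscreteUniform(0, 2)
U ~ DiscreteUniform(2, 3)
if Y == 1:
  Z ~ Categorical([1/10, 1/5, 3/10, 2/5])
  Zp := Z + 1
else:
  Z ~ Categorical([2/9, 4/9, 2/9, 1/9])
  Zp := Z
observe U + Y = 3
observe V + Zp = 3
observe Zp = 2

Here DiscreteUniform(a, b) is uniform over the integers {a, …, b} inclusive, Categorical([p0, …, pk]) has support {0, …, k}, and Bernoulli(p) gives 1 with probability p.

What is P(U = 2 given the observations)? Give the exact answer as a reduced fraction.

P(U = 2 | obs) = 9/19

Enumerate traces; 12 have nonzero weight after conditioning:
  (X=0, Y=0, V=1, W=0, U=3, Z=2) weight 1/324
  (X=0, Y=0, V=1, W=1, U=3, Z=2) weight 1/324
  (X=0, Y=0, V=1, W=2, U=3, Z=2) weight 1/324
  (X=0, Y=1, V=1, W=0, U=2, Z=1) weight 1/360
  (X=0, Y=1, V=1, W=1, U=2, Z=1) weight 1/360
  (X=0, Y=1, V=1, W=2, U=2, Z=1) weight 1/360
  (X=1, Y=0, V=1, W=0, U=3, Z=2) weight 1/324
  (X=1, Y=0, V=1, W=1, U=3, Z=2) weight 1/324
  … 4 more
Group by U:
  weight(U=2) = 1/60
  weight(U=3) = 1/54
Total weight = 1/60 + 1/54 = 19/540
P(U=2 | obs) = 1/60 / 19/540 = 9/19
P(U=3 | obs) = 1/54 / 19/540 = 10/19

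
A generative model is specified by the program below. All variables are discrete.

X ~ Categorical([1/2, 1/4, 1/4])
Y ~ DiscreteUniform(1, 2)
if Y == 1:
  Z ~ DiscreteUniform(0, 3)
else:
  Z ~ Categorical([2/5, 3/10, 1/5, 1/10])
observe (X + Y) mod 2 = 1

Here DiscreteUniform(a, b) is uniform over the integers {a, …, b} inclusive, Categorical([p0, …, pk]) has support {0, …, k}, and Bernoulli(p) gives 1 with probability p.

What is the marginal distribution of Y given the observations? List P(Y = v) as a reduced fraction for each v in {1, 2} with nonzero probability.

Enumerate traces; 12 have nonzero weight after conditioning:
  (X=0, Y=1, Z=0) weight 1/16
  (X=0, Y=1, Z=1) weight 1/16
  (X=0, Y=1, Z=2) weight 1/16
  (X=0, Y=1, Z=3) weight 1/16
  (X=1, Y=2, Z=0) weight 1/20
  (X=1, Y=2, Z=1) weight 3/80
  (X=1, Y=2, Z=2) weight 1/40
  (X=1, Y=2, Z=3) weight 1/80
  … 4 more
Group by Y:
  weight(Y=1) = 3/8
  weight(Y=2) = 1/8
Total weight = 3/8 + 1/8 = 1/2
P(Y=1 | obs) = 3/8 / 1/2 = 3/4
P(Y=2 | obs) = 1/8 / 1/2 = 1/4

P(Y=1) = 3/4, P(Y=2) = 1/4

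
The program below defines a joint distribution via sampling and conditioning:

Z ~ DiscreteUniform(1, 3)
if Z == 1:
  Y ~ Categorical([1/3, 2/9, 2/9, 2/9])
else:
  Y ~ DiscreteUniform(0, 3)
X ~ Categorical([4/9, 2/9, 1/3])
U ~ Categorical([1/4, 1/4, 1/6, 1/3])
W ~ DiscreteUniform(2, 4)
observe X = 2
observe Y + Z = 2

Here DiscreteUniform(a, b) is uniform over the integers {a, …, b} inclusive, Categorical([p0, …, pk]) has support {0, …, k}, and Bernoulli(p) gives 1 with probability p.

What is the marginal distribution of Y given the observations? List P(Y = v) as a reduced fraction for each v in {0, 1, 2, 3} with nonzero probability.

P(Y=0) = 9/17, P(Y=1) = 8/17

Enumerate traces; 24 have nonzero weight after conditioning:
  (Z=1, Y=1, X=2, U=0, W=2) weight 1/486
  (Z=1, Y=1, X=2, U=0, W=3) weight 1/486
  (Z=1, Y=1, X=2, U=0, W=4) weight 1/486
  (Z=1, Y=1, X=2, U=1, W=2) weight 1/486
  (Z=1, Y=1, X=2, U=1, W=3) weight 1/486
  (Z=1, Y=1, X=2, U=1, W=4) weight 1/486
  (Z=1, Y=1, X=2, U=2, W=2) weight 1/729
  (Z=1, Y=1, X=2, U=2, W=3) weight 1/729
  (Z=2, Y=0, X=2, U=0, W=2) weight 1/432
  … 15 more
Group by Y:
  weight(Y=0) = 1/36
  weight(Y=1) = 2/81
Total weight = 1/36 + 2/81 = 17/324
P(Y=0 | obs) = 1/36 / 17/324 = 9/17
P(Y=1 | obs) = 2/81 / 17/324 = 8/17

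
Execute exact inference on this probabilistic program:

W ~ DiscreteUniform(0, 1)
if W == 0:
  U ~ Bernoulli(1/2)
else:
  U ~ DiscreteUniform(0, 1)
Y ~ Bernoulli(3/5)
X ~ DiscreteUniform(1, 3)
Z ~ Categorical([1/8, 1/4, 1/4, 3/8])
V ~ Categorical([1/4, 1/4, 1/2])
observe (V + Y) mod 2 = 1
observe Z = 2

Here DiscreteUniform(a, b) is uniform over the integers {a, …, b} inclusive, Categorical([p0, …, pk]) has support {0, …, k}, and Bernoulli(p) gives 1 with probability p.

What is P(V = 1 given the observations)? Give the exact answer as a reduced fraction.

P(V = 1 | obs) = 2/11

Enumerate traces; 36 have nonzero weight after conditioning:
  (W=0, U=0, Y=0, X=1, Z=2, V=1) weight 1/480
  (W=0, U=0, Y=0, X=2, Z=2, V=1) weight 1/480
  (W=0, U=0, Y=0, X=3, Z=2, V=1) weight 1/480
  (W=0, U=0, Y=1, X=1, Z=2, V=0) weight 1/320
  (W=0, U=0, Y=1, X=1, Z=2, V=2) weight 1/160
  (W=0, U=0, Y=1, X=2, Z=2, V=0) weight 1/320
  (W=0, U=0, Y=1, X=2, Z=2, V=2) weight 1/160
  (W=0, U=0, Y=1, X=3, Z=2, V=0) weight 1/320
  … 28 more
Group by V:
  weight(V=0) = 3/80
  weight(V=1) = 1/40
  weight(V=2) = 3/40
Total weight = 3/80 + 1/40 + 3/40 = 11/80
P(V=0 | obs) = 3/80 / 11/80 = 3/11
P(V=1 | obs) = 1/40 / 11/80 = 2/11
P(V=2 | obs) = 3/40 / 11/80 = 6/11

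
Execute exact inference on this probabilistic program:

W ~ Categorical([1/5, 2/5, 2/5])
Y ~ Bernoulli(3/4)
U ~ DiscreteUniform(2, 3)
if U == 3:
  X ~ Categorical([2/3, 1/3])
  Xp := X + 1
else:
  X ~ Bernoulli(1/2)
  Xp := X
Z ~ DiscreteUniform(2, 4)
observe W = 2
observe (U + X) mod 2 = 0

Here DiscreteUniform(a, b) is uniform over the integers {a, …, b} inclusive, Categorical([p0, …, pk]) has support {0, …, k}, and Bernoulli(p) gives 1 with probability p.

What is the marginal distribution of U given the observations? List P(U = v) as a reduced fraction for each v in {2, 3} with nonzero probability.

Enumerate traces; 12 have nonzero weight after conditioning:
  (W=2, Y=0, U=2, X=0, Z=2) weight 1/120
  (W=2, Y=0, U=2, X=0, Z=3) weight 1/120
  (W=2, Y=0, U=2, X=0, Z=4) weight 1/120
  (W=2, Y=0, U=3, X=1, Z=2) weight 1/180
  (W=2, Y=0, U=3, X=1, Z=3) weight 1/180
  (W=2, Y=0, U=3, X=1, Z=4) weight 1/180
  (W=2, Y=1, U=2, X=0, Z=2) weight 1/40
  (W=2, Y=1, U=2, X=0, Z=3) weight 1/40
  … 4 more
Group by U:
  weight(U=2) = 1/10
  weight(U=3) = 1/15
Total weight = 1/10 + 1/15 = 1/6
P(U=2 | obs) = 1/10 / 1/6 = 3/5
P(U=3 | obs) = 1/15 / 1/6 = 2/5

P(U=2) = 3/5, P(U=3) = 2/5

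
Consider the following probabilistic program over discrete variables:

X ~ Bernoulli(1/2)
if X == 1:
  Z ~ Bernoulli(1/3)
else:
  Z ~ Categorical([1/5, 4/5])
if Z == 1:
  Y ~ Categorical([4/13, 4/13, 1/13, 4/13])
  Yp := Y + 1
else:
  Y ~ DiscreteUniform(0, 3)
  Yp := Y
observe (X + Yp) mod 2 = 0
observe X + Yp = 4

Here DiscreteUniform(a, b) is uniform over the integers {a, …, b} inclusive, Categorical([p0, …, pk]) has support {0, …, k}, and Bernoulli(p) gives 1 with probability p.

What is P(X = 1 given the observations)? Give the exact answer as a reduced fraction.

P(X = 1 | obs) = 25/57

Enumerate traces; 3 have nonzero weight after conditioning:
  (X=0, Z=1, Y=3) weight 8/65
  (X=1, Z=0, Y=3) weight 1/12
  (X=1, Z=1, Y=2) weight 1/78
Group by X:
  weight(X=0) = 8/65
  weight(X=1) = 5/52
Total weight = 8/65 + 5/52 = 57/260
P(X=0 | obs) = 8/65 / 57/260 = 32/57
P(X=1 | obs) = 5/52 / 57/260 = 25/57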